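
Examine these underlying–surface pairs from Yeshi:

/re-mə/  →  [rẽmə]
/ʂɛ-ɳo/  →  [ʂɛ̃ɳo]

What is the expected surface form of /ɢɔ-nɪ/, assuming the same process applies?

The data show regressive nasality assimilation (vowel nasalisation): /e/ → [ẽ] before /m/; /ɛ/ → [ɛ̃] before /ɳ/ — a vowel is nasalised by an immediately following nasal consonant.
The vowel /ɔ/ is adjacent to the following nasal /n/, so it acquires [+nasal] and surfaces as [ɔ̃].

[ɢɔ̃nɪ]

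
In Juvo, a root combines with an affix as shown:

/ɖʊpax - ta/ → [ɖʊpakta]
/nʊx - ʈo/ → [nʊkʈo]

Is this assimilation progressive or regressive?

The segment that alternates is /x/, which surfaces as [k] when adjacent to /t/.
The change fricative → stop matches the manner of the following /t/, identifying this as manner assimilation.
The other alternating form patterns the same way: /x/ → [k] before /ʈ/ (fricative → stop, matching a stop) — only manner changes, and always toward the following segment.
Since the segment that changes precedes the conditioning segment, the assimilation is regressive.

regressive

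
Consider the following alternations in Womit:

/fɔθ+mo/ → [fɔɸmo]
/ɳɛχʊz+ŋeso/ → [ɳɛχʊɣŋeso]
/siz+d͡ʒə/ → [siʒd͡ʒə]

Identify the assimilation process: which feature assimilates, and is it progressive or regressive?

regressive place assimilation

Underlying /θ/ is realised as [ɸ] next to /m/; /m/ itself does not change.
/θ/ is dental while /m/ is bilabial; the output [ɸ] is bilabial, matching the trigger — so the feature that spreads is place.
Manner and voice are unchanged, so the assimilation is partial, not total.
Checking the remaining alternations: /z/ → [ɣ] before /ŋ/ (alveolar → velar, matching velar); /z/ → [ʒ] before /d͡ʒ/ (alveolar → postalveolar, matching postalveolar) — only place changes, and always toward the following segment.
The trigger is the following segment, so the direction is regressive (anticipatory).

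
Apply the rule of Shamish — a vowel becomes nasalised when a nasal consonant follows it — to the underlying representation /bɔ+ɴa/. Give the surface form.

[bɔ̃ɴa]

The vowel /ɔ/ is adjacent to the following nasal /ɴ/, so it acquires [+nasal] and surfaces as [ɔ̃].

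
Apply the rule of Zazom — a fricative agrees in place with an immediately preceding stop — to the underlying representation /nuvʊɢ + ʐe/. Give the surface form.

The rule targets /ʐ/ (voiced retroflex fricative), which sits after the trigger /ɢ/ (uvular).
Changing only its place to uvular gives [ʁ] — the voiced uvular fricative.

[nuvʊɢʁe]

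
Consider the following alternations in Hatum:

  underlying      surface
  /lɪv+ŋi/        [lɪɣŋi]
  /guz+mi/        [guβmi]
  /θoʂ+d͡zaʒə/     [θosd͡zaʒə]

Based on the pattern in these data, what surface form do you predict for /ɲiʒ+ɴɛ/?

[ɲiʁɴɛ]

The data show regressive place assimilation: /v/ → [ɣ] before /ŋ/; /z/ → [β] before /m/; /ʂ/ → [s] before /d͡z/. In each pair only place changes, matching the following consonant, while manner and voice stay constant.
The rule targets /ʒ/ (voiced postalveolar fricative), which sits before the trigger /ɴ/ (uvular).
Changing only its place to uvular gives [ʁ] — the voiced uvular fricative.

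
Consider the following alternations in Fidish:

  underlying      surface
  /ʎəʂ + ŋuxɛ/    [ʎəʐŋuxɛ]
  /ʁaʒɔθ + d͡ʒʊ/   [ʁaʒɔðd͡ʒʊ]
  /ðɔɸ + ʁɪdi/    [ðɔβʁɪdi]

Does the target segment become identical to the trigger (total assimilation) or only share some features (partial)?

Comparing underlying and surface forms, /ʂ/ → [ʐ] is the alternation; the neighbouring /ŋ/ is constant.
The change voiceless → voiced matches the voicing of the following /ŋ/, identifying this as voicing assimilation.
Place and manner are unchanged, so the assimilation is partial, not total.
Checking the remaining alternations: /θ/ → [ð] before /d͡ʒ/ (voiceless → voiced, matching voiced); /ɸ/ → [β] before /ʁ/ (voiceless → voiced, matching voiced) — only voicing changes, and always toward the following segment.

partial assimilation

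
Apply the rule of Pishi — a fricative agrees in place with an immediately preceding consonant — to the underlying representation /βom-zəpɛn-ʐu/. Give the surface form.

The rule targets /z/ (voiced alveolar fricative), which sits after the trigger /m/ (bilabial).
The voiced bilabial fricative is [β], so /z/ → [β].
At the second juncture, /ʐ/ likewise becomes [z] adjacent to /n/.

[βomβəpɛnzu]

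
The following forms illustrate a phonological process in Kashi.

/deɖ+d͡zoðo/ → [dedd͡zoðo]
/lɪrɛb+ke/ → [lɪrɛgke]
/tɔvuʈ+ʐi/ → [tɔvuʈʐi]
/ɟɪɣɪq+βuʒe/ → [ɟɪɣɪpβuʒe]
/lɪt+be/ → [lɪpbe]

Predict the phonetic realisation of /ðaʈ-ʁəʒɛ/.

The data show regressive place assimilation: /ɖ/ → [d] before /d͡z/; /b/ → [g] before /k/; /q/ → [p] before /β/; /t/ → [p] before /b/. In each pair only place changes, matching the following consonant, while manner and voice stay constant.
Nothing changes in [tɔvuʈʐi]: there the adjacent consonants already agree in place (/ʈ/ and /ʐ/ are both retroflex), so this form is consistent with the same rule.
/ʈ/ is a voiceless retroflex stop. The following trigger /ʁ/ is uvular, so /ʈ/ must become uvular as well.
Changing only its place to uvular gives [q] — the voiceless uvular stop.

[ðaqʁəʒɛ]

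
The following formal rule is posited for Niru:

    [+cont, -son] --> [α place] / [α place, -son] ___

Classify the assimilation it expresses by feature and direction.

The shared variable α links the value of the place features (abbreviated [place]) on the target to the same value on the neighbouring segment, so place is the feature that assimilates.
The conditioning segment sits to the left of the focus bar, meaning the trigger precedes the segment that changes — progressive assimilation.

progressive place assimilation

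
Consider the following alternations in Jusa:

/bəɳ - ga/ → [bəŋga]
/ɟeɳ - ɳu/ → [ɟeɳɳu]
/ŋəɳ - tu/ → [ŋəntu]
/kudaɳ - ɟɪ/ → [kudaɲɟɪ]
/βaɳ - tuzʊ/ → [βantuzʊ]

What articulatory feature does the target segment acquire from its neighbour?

place

Comparing underlying and surface forms, /ɳ/ → [ŋ] is the alternation; the neighbouring /g/ is constant.
The change retroflex → velar matches the place of the following /g/, identifying this as place assimilation.
The other alternating forms pattern the same way: /ɳ/ → [n] before /t/ (retroflex → alveolar, matching alveolar); /ɳ/ → [ɲ] before /ɟ/ (retroflex → palatal, matching palatal) — only place changes, and always toward the following segment.
No alternation appears in [ɟeɳɳu]: there the adjacent consonants already agree in place (/ɳ/ and /ɳ/ are both retroflex), so this form is consistent with the same rule.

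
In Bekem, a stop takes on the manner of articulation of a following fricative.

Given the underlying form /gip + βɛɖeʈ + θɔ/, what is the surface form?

/p/ is a voiceless bilabial stop. The following trigger /β/ is a fricative, so /p/ must become a fricative as well.
A voiceless bilabial fricative is [ɸ], so the surface segment is [ɸ].
The same rule applies at the second boundary: /ʈ/ → [ʂ] next to /θ/.

[giɸβɛɖeʂθɔ]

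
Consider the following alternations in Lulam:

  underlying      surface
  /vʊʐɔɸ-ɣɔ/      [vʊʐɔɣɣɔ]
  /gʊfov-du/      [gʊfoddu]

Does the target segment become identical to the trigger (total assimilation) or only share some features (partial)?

Comparing underlying and surface forms, /ɸ/ → [ɣ] is the alternation; the neighbouring /ɣ/ is constant.
The output [ɣ] is identical to the trigger /ɣ/ — every feature (place, manner, voicing) has been copied — so this is total assimilation.
The remaining alternation confirms this: /v/ → [d] before /d/ — in each case the output is a copy of the following consonant.

total assimilation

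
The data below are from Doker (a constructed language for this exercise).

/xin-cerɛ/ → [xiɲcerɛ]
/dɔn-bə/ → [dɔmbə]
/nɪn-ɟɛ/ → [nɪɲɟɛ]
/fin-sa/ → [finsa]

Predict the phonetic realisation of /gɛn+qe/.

The data show regressive place assimilation: /n/ → [ɲ] before /c/; /n/ → [m] before /b/; /n/ → [ɲ] before /ɟ/. In each pair only place changes, matching the following consonant, while manner and voice stay constant.
Nothing changes in [finsa]: there the adjacent consonants already agree in place (/n/ and /s/ are both alveolar), so this form is consistent with the same rule.
The rule targets /n/ (voiced alveolar nasal), which sits before the trigger /q/ (uvular).
A voiced uvular nasal is [ɴ], so the surface segment is [ɴ].

[gɛɴqe]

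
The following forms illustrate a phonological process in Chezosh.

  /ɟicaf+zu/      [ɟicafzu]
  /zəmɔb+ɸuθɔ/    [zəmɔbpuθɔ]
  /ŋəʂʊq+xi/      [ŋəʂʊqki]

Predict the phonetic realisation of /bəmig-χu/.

[bəmigqu]

The data show progressive manner assimilation: /ɸ/ → [p] after /b/; /x/ → [k] after /q/. In each pair only manner changes, matching the preceding consonant, while place and voice stay constant.
No alternation appears in [ɟicafzu]: there the adjacent consonants already agree in manner (/z/ and /f/ are both fricatives), so this form is consistent with the same rule.
/χ/ is a voiceless uvular fricative. The preceding trigger /g/ is a stop, so /χ/ must become a stop as well.
The voiceless uvular stop is [q], so /χ/ → [q].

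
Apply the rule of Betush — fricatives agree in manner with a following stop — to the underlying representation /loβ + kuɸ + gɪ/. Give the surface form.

/β/ is a voiced bilabial fricative. The following trigger /k/ is a stop, so /β/ must become a stop as well.
A voiced bilabial stop is [b], so the surface segment is [b].
At the second juncture, /ɸ/ likewise becomes [p] adjacent to /g/.

[lobkupgɪ]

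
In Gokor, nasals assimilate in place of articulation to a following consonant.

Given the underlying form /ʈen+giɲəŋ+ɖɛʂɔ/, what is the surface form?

The rule targets /n/ (voiced alveolar nasal), which sits before the trigger /g/ (velar).
A voiced velar nasal is [ŋ], so the surface segment is [ŋ].
At the second juncture, /ŋ/ likewise becomes [ɳ] adjacent to /ɖ/.

[ʈeŋgiɲəɳɖɛʂɔ]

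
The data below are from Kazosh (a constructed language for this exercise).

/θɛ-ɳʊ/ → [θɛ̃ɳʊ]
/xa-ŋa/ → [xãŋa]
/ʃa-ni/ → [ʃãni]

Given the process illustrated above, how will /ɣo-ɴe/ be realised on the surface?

The data show regressive nasality assimilation (vowel nasalisation): /ɛ/ → [ɛ̃] before /ɳ/; /a/ → [ã] before /ŋ/; /a/ → [ã] before /n/ — a vowel is nasalised by an immediately following nasal consonant.
The vowel /o/ is adjacent to the following nasal /ɴ/, so it acquires [+nasal] and surfaces as [õ].

[ɣõɴe]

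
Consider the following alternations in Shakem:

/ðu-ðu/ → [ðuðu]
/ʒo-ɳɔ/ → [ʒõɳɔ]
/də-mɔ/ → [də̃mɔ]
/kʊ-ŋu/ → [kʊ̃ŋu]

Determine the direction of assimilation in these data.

regressive

The vowel /o/ surfaces as nasalised [õ] next to the following nasal /ɳ/ — it has acquired the [+nasal] feature of its neighbour.
The other forms show the same pattern: /ə/ → [ə̃] before /m/; /ʊ/ → [ʊ̃] before /ŋ/ — each time a vowel is nasalised next to a following nasal.
No change occurs in [ðuðu] because the vowel at the boundary is adjacent to an oral consonant, not a nasal (/u/ next to /ð/).
Because the conditioning nasal is to the right of the vowel that changes, the process is regressive (anticipatory).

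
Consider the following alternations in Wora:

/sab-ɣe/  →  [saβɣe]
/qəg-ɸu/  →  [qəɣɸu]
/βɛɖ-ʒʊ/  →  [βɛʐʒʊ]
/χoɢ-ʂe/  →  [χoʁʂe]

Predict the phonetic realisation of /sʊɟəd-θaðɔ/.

[sʊɟəzθaðɔ]

The data show regressive manner assimilation: /b/ → [β] before /ɣ/; /g/ → [ɣ] before /ɸ/; /ɖ/ → [ʐ] before /ʒ/; /ɢ/ → [ʁ] before /ʂ/. In each pair only manner changes, matching the following consonant, while place and voice stay constant.
The rule targets /d/ (voiced alveolar stop), which sits before the trigger /θ/ (fricative).
The voiced alveolar fricative is [z], so /d/ → [z].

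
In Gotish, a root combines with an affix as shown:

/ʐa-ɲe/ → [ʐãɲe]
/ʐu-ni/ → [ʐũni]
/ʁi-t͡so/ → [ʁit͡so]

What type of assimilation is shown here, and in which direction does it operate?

The vowel /a/ surfaces as nasalised [ã] next to the following nasal /ɲ/ — it has acquired the [+nasal] feature of its neighbour.
Likewise in the remaining data: /u/ → [ũ] before /n/ — each time a vowel is nasalised next to a following nasal.
No change occurs in [ʁit͡so] because the vowel at the boundary is adjacent to an oral consonant, not a nasal (/i/ next to /t͡s/).
Because the conditioning nasal is to the right of the vowel that changes, the process is regressive (anticipatory).

regressive nasality assimilation (vowel nasalisation)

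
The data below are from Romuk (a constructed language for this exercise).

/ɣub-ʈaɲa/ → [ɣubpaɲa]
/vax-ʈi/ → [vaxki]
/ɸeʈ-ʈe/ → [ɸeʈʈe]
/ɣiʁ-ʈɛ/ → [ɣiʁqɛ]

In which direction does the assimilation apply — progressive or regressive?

progressive

Underlying /ʈ/ is realised as [p] next to /b/; /b/ itself does not change.
/ʈ/ is retroflex while /b/ is bilabial; the output [p] is bilabial, matching the trigger — so the feature that spreads is place.
Checking the remaining alternations: /ʈ/ → [k] after /x/ (retroflex → velar, matching velar); /ʈ/ → [q] after /ʁ/ (retroflex → uvular, matching uvular) — only place changes, and always toward the preceding segment.
Nothing changes in [ɸeʈʈe]: there the adjacent consonants already agree in place (/ʈ/ and /ʈ/ are both retroflex), so this form is consistent with the same rule.
Since the segment that changes follows the conditioning segment, the assimilation is progressive.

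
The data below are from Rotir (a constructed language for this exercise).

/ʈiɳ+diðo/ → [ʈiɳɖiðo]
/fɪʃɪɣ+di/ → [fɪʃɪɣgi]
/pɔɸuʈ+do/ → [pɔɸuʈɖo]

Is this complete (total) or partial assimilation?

The segment that alternates is /d/, which surfaces as [ɖ] when adjacent to /ɳ/.
/d/ is alveolar while /ɳ/ is retroflex; the output [ɖ] is retroflex, matching the trigger — so the feature that spreads is place.
Manner and voice are unchanged, so the assimilation is partial, not total.
Checking the remaining alternations: /d/ → [g] after /ɣ/ (alveolar → velar, matching velar); /d/ → [ɖ] after /ʈ/ (alveolar → retroflex, matching retroflex) — only place changes, and always toward the preceding segment.

partial assimilation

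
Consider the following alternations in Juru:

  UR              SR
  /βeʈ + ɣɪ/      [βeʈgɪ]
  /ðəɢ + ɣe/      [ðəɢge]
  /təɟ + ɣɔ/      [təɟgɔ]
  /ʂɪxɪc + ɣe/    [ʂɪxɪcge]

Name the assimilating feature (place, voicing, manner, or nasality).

Underlying /ɣ/ is realised as [g] next to /ʈ/; /ʈ/ itself does not change.
/ɣ/ is a fricative while /ʈ/ is a stop; the output [g] is a stop, matching the trigger — so the feature that spreads is manner.
Checking the remaining alternations: /ɣ/ → [g] after /ɢ/ (fricative → stop, matching a stop); /ɣ/ → [g] after /ɟ/ (fricative → stop, matching a stop); /ɣ/ → [g] after /c/ (fricative → stop, matching a stop) — only manner changes, and always toward the preceding segment.

manner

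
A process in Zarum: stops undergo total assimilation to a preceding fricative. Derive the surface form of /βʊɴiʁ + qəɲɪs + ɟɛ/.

[βʊɴiʁʁəɲɪssɛ]

/q/ is the segment targeted by the rule; it sits immediately after /ʁ/, so it assimilates completely and surfaces as [ʁ].
The same rule applies at the second boundary: /ɟ/ → [s] next to /s/.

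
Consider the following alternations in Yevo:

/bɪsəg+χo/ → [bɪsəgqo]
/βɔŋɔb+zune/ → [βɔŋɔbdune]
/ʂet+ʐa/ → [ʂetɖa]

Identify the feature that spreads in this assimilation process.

manner

Comparing underlying and surface forms, /χ/ → [q] is the alternation; the neighbouring /g/ is constant.
/χ/ is a fricative while /g/ is a stop; the output [q] is a stop, matching the trigger — so the feature that spreads is manner.
The other alternating forms pattern the same way: /z/ → [d] after /b/ (fricative → stop, matching a stop); /ʐ/ → [ɖ] after /t/ (fricative → stop, matching a stop) — only manner changes, and always toward the preceding segment.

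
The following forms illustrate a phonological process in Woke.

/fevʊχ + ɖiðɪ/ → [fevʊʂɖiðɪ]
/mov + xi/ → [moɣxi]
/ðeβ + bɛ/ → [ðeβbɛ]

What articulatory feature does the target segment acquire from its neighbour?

Underlying /χ/ is realised as [ʂ] next to /ɖ/; /ɖ/ itself does not change.
The change uvular → retroflex matches the place of the following /ɖ/, identifying this as place assimilation.
The other alternating form patterns the same way: /v/ → [ɣ] before /x/ (labiodental → velar, matching velar) — only place changes, and always toward the following segment.
Nothing changes in [ðeβbɛ]: there the adjacent consonants already agree in place (/β/ and /b/ are both bilabial), so this form is consistent with the same rule.

place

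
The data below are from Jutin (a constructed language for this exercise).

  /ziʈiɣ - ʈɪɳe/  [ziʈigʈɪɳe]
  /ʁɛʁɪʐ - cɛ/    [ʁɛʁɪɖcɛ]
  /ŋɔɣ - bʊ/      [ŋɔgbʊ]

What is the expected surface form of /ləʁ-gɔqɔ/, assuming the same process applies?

The data show regressive manner assimilation: /ɣ/ → [g] before /ʈ/; /ʐ/ → [ɖ] before /c/; /ɣ/ → [g] before /b/. In each pair only manner changes, matching the following consonant, while place and voice stay constant.
The rule targets /ʁ/ (voiced uvular fricative), which sits before the trigger /g/ (stop).
The voiced uvular stop is [ɢ], so /ʁ/ → [ɢ].

[ləɢgɔqɔ]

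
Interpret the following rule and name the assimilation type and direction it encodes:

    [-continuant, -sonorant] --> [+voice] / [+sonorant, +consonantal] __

The target ([-continuant, -sonorant], stops) acquires [+voice] next to a sonorant consonant ([+sonorant, +consonantal]) — it takes on the voicing of its neighbour, so the feature that spreads is voicing.
Since the environment is written before the underscore, the trigger precedes the target; the direction is progressive.

progressive voicing assimilation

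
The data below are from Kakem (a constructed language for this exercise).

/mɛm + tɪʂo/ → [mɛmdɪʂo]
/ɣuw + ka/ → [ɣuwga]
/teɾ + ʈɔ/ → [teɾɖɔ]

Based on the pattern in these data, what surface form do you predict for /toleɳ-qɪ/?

The data show progressive voicing assimilation: /t/ → [d] after /m/; /k/ → [g] after /w/; /ʈ/ → [ɖ] after /ɾ/. In each pair only voicing changes, matching the preceding consonant, while place and manner stay constant.
/q/ is a voiceless uvular stop. The preceding trigger /ɳ/ is voiced, so /q/ must become voiced as well.
Changing only its voicing to voiced gives [ɢ] — the voiced uvular stop.

[toleɳɢɪ]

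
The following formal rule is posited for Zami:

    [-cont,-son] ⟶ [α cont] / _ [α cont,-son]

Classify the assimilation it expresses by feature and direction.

The shared variable α links the value of [cont] on the target to that of the neighbouring obstruent. [cont] distinguishes stops from fricatives — a manner-of-articulation feature — so this is manner assimilation.
Since the environment is written after the underscore, the trigger follows the target; the direction is regressive.

regressive manner assimilation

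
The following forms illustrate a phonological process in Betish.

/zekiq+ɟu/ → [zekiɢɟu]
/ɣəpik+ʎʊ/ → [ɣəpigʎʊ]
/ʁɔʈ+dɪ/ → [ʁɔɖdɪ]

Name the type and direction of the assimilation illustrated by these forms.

Comparing underlying and surface forms, /q/ → [ɢ] is the alternation; the neighbouring /ɟ/ is constant.
/q/ is voiceless while /ɟ/ is voiced; the output [ɢ] is voiced, matching the trigger — so the feature that spreads is voicing.
Place and manner are unchanged, so the assimilation is partial, not total.
The other alternating forms pattern the same way: /k/ → [g] before /ʎ/ (voiceless → voiced, matching voiced); /ʈ/ → [ɖ] before /d/ (voiceless → voiced, matching voiced) — only voicing changes, and always toward the following segment.
Since the segment that changes precedes the conditioning segment, the assimilation is regressive.

regressive voicing assimilation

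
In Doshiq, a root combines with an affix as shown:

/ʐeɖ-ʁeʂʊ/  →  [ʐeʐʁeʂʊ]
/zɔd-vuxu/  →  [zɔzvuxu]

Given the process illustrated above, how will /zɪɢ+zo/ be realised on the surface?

The data show regressive manner assimilation: /ɖ/ → [ʐ] before /ʁ/; /d/ → [z] before /v/. In each pair only manner changes, matching the following consonant, while place and voice stay constant.
/ɢ/ is a voiced uvular stop. The following trigger /z/ is a fricative, so /ɢ/ must become a fricative as well.
The voiced uvular fricative is [ʁ], so /ɢ/ → [ʁ].

[zɪʁzo]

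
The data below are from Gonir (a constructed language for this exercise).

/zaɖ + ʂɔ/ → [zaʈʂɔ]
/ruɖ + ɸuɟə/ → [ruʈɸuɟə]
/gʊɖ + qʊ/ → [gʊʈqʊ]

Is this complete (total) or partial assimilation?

partial assimilation

Underlying /ɖ/ is realised as [ʈ] next to /ʂ/; /ʂ/ itself does not change.
/ɖ/ is voiced while /ʂ/ is voiceless; the output [ʈ] is voiceless, matching the trigger — so the feature that spreads is voicing.
Place and manner are unchanged, so the assimilation is partial, not total.
Checking the remaining alternations: /ɖ/ → [ʈ] before /ɸ/ (voiced → voiceless, matching voiceless); /ɖ/ → [ʈ] before /q/ (voiced → voiceless, matching voiceless) — only voicing changes, and always toward the following segment.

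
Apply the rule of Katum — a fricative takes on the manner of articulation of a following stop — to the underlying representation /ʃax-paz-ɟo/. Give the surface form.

[ʃakpadɟo]

/x/ is a voiceless velar fricative. The following trigger /p/ is a stop, so /x/ must become a stop as well.
The voiceless velar stop is [k], so /x/ → [k].
The same rule applies at the second boundary: /z/ → [d] next to /ɟ/.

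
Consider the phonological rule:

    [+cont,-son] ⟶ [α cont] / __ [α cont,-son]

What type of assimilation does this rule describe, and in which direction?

regressive manner assimilation

The rule copies [cont] (continuancy) from the environment onto the target fricatives; since [±cont] encodes the stop/fricative manner contrast, the assimilating dimension is manner.
The conditioning segment sits to the right of the focus bar, meaning the trigger follows the segment that changes — regressive assimilation.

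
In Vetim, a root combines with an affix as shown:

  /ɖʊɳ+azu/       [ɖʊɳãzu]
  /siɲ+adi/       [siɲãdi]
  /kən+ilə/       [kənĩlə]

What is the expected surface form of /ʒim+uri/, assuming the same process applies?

The data show progressive nasality assimilation (vowel nasalisation): /a/ → [ã] after /ɳ/; /a/ → [ã] after /ɲ/; /i/ → [ĩ] after /n/ — a vowel is nasalised by an immediately preceding nasal consonant.
/u/ sits next to the nasal /m/ and is therefore nasalised to [ũ].

[ʒimũri]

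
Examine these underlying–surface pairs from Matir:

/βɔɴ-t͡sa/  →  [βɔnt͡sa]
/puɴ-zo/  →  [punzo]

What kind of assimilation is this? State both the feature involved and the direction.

regressive place assimilation

The segment that alternates is /ɴ/, which surfaces as [n] when adjacent to /t͡s/.
The change uvular → alveolar matches the place of the following /t͡s/, identifying this as place assimilation.
Manner and voice are unchanged, so the assimilation is partial, not total.
The other alternating form patterns the same way: /ɴ/ → [n] before /z/ (uvular → alveolar, matching alveolar) — only place changes, and always toward the following segment.
Since the segment that changes precedes the conditioning segment, the assimilation is regressive.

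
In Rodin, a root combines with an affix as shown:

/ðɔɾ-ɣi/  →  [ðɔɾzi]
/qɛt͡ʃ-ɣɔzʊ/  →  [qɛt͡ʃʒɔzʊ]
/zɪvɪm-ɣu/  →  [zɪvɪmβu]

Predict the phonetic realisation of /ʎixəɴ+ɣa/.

The data show progressive place assimilation: /ɣ/ → [z] after /ɾ/; /ɣ/ → [ʒ] after /t͡ʃ/; /ɣ/ → [β] after /m/. In each pair only place changes, matching the preceding consonant, while manner and voice stay constant.
/ɣ/ is a voiced velar fricative. The preceding trigger /ɴ/ is uvular, so /ɣ/ must become uvular as well.
Changing only its place to uvular gives [ʁ] — the voiced uvular fricative.

[ʎixəɴʁa]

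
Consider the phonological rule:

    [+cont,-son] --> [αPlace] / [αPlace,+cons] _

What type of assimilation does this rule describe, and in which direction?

The rule copies the place features (abbreviated [Place]) from the environment onto the target, so the assimilating feature is place.
The conditioning segment sits to the left of the focus bar, meaning the trigger precedes the segment that changes — progressive assimilation.

progressive place assimilation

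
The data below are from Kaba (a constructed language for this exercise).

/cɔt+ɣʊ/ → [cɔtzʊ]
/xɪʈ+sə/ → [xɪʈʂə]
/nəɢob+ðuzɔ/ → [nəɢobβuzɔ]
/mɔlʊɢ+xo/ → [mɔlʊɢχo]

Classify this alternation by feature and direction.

The segment that alternates is /ɣ/, which surfaces as [z] when adjacent to /t/.
The change velar → alveolar matches the place of the preceding /t/, identifying this as place assimilation.
Manner and voice are unchanged, so the assimilation is partial, not total.
Checking the remaining alternations: /s/ → [ʂ] after /ʈ/ (alveolar → retroflex, matching retroflex); /ð/ → [β] after /b/ (dental → bilabial, matching bilabial); /x/ → [χ] after /ɢ/ (velar → uvular, matching uvular) — only place changes, and always toward the preceding segment.
The trigger is the preceding segment, so the direction is progressive (perseverative).

progressive place assimilation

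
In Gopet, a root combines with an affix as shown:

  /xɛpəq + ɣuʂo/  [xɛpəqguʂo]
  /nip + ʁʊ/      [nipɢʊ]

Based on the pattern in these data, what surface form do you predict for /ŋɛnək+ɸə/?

The data show progressive manner assimilation: /ɣ/ → [g] after /q/; /ʁ/ → [ɢ] after /p/. In each pair only manner changes, matching the preceding consonant, while place and voice stay constant.
/ɸ/ is a voiceless bilabial fricative. The preceding trigger /k/ is a stop, so /ɸ/ must become a stop as well.
Changing only its manner to stop gives [p] — the voiceless bilabial stop.

[ŋɛnəkpə]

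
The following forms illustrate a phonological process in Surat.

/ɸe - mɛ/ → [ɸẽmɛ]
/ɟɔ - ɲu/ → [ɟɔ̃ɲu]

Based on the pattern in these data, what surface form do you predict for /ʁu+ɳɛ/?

The data show regressive nasality assimilation (vowel nasalisation): /e/ → [ẽ] before /m/; /ɔ/ → [ɔ̃] before /ɲ/ — a vowel is nasalised by an immediately following nasal consonant.
The vowel /u/ is adjacent to the following nasal /ɳ/, so it acquires [+nasal] and surfaces as [ũ].

[ʁũɳɛ]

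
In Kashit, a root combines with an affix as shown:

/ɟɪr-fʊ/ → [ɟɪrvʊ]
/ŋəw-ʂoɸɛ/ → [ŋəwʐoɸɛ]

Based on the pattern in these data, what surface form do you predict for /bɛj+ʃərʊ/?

[bɛjʒərʊ]

The data show progressive voicing assimilation: /f/ → [v] after /r/; /ʂ/ → [ʐ] after /w/. In each pair only voicing changes, matching the preceding consonant, while place and manner stay constant.
/ʃ/ is a voiceless postalveolar fricative. The preceding trigger /j/ is voiced, so /ʃ/ must become voiced as well.
The voiced postalveolar fricative is [ʒ], so /ʃ/ → [ʒ].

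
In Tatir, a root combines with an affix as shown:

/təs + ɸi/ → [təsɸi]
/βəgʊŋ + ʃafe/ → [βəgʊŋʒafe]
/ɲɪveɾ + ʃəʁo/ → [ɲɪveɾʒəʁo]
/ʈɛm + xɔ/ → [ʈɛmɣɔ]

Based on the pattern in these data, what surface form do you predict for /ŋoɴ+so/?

[ŋoɴzo]

The data show progressive voicing assimilation: /ʃ/ → [ʒ] after /ŋ/; /ʃ/ → [ʒ] after /ɾ/; /x/ → [ɣ] after /m/. In each pair only voicing changes, matching the preceding consonant, while place and manner stay constant.
No alternation appears in [təsɸi]: there the adjacent consonants already agree in voicing (/ɸ/ and /s/ are both voiceless), so this form is consistent with the same rule.
/s/ is a voiceless alveolar fricative. The preceding trigger /ɴ/ is voiced, so /s/ must become voiced as well.
A voiced alveolar fricative is [z], so the surface segment is [z].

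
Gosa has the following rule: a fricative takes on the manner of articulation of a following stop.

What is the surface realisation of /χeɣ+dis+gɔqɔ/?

[χegditgɔqɔ]

/ɣ/ is a voiced velar fricative. The following trigger /d/ is a stop, so /ɣ/ must become a stop as well.
Changing only its manner to stop gives [g] — the voiced velar stop.
The same rule applies at the second boundary: /s/ → [t] next to /g/.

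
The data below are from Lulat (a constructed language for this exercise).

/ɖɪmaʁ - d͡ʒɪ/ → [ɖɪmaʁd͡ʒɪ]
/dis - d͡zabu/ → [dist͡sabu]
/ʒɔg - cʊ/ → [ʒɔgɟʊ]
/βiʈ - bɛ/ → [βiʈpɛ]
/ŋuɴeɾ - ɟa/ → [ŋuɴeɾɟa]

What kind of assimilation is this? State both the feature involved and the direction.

Comparing underlying and surface forms, /d͡z/ → [t͡s] is the alternation; the neighbouring /s/ is constant.
/d͡z/ is voiced while /s/ is voiceless; the output [t͡s] is voiceless, matching the trigger — so the feature that spreads is voicing.
Place and manner are unchanged, so the assimilation is partial, not total.
The other alternating forms pattern the same way: /c/ → [ɟ] after /g/ (voiceless → voiced, matching voiced); /b/ → [p] after /ʈ/ (voiced → voiceless, matching voiceless) — only voicing changes, and always toward the preceding segment.
No alternation appears in [ɖɪmaʁd͡ʒɪ], [ŋuɴeɾɟa]: there the adjacent consonants already agree in voicing (/d͡ʒ/ and /ʁ/ are both voiced; /ɟ/ and /ɾ/ are both voiced), so these forms are consistent with the same rule.
Since the segment that changes follows the conditioning segment, the assimilation is progressive.

progressive voicing assimilation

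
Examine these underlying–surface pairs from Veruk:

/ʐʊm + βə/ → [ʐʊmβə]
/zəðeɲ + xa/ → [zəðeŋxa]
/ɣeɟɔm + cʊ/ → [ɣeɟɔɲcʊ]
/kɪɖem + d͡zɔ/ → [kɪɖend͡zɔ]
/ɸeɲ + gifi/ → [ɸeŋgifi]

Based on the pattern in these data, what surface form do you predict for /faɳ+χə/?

[faɴχə]

The data show regressive place assimilation: /ɲ/ → [ŋ] before /x/; /m/ → [ɲ] before /c/; /m/ → [n] before /d͡z/; /ɲ/ → [ŋ] before /g/. In each pair only place changes, matching the following consonant, while manner and voice stay constant.
No alternation appears in [ʐʊmβə]: there the adjacent consonants already agree in place (/m/ and /β/ are both bilabial), so this form is consistent with the same rule.
The rule targets /ɳ/ (voiced retroflex nasal), which sits before the trigger /χ/ (uvular).
The voiced uvular nasal is [ɴ], so /ɳ/ → [ɴ].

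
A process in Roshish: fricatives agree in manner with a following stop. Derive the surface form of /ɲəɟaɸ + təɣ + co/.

[ɲəɟaptəgco]

The rule targets /ɸ/ (voiceless bilabial fricative), which sits before the trigger /t/ (stop).
The voiceless bilabial stop is [p], so /ɸ/ → [p].
The same rule applies at the second boundary: /ɣ/ → [g] next to /c/.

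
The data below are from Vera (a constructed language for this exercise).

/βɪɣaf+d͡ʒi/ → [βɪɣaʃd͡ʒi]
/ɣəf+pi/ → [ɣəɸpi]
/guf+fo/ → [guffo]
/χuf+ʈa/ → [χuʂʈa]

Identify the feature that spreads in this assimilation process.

place

The segment that alternates is /f/, which surfaces as [ʃ] when adjacent to /d͡ʒ/.
The change labiodental → postalveolar matches the place of the following /d͡ʒ/, identifying this as place assimilation.
Checking the remaining alternations: /f/ → [ɸ] before /p/ (labiodental → bilabial, matching bilabial); /f/ → [ʂ] before /ʈ/ (labiodental → retroflex, matching retroflex) — only place changes, and always toward the following segment.
No alternation appears in [guffo]: there the adjacent consonants already agree in place (/f/ and /f/ are both labiodental), so this form is consistent with the same rule.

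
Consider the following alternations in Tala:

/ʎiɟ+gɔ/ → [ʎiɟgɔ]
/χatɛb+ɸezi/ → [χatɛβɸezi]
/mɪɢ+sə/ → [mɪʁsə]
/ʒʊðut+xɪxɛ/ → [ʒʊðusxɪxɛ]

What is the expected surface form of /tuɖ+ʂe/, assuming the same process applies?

[tuʐʂe]

The data show regressive manner assimilation: /b/ → [β] before /ɸ/; /ɢ/ → [ʁ] before /s/; /t/ → [s] before /x/. In each pair only manner changes, matching the following consonant, while place and voice stay constant.
Nothing changes in [ʎiɟgɔ]: there the adjacent consonants already agree in manner (/ɟ/ and /g/ are both stops), so this form is consistent with the same rule.
The rule targets /ɖ/ (voiced retroflex stop), which sits before the trigger /ʂ/ (fricative).
Changing only its manner to fricative gives [ʐ] — the voiced retroflex fricative.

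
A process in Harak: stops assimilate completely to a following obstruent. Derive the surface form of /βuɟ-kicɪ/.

[βukkicɪ]

/ɟ/ is the segment targeted by the rule; it sits immediately before /k/, so it assimilates completely and surfaces as [k].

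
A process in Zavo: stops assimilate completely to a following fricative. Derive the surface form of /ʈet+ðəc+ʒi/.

/t/ is the segment targeted by the rule; it sits immediately before /ð/, so it assimilates completely and surfaces as [ð].
The same rule applies at the second boundary: /c/ → [ʒ] next to /ʒ/.

[ʈeððəʒʒi]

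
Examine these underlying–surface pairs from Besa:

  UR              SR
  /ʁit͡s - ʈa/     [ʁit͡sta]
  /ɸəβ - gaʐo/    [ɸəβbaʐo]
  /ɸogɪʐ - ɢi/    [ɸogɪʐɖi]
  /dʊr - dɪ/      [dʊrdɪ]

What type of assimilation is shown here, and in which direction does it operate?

progressive place assimilation

Underlying /ʈ/ is realised as [t] next to /t͡s/; /t͡s/ itself does not change.
The change retroflex → alveolar matches the place of the preceding /t͡s/, identifying this as place assimilation.
Manner and voice are unchanged, so the assimilation is partial, not total.
Checking the remaining alternations: /g/ → [b] after /β/ (velar → bilabial, matching bilabial); /ɢ/ → [ɖ] after /ʐ/ (uvular → retroflex, matching retroflex) — only place changes, and always toward the preceding segment.
No alternation appears in [dʊrdɪ]: there the adjacent consonants already agree in place (/d/ and /r/ are both alveolar), so this form is consistent with the same rule.
Since the segment that changes follows the conditioning segment, the assimilation is progressive.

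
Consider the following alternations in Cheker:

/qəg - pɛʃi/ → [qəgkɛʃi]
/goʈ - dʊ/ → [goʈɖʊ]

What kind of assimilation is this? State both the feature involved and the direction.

progressive place assimilation

Underlying /p/ is realised as [k] next to /g/; /g/ itself does not change.
The change bilabial → velar matches the place of the preceding /g/, identifying this as place assimilation.
Manner and voice are unchanged, so the assimilation is partial, not total.
The same holds elsewhere in the data: /d/ → [ɖ] after /ʈ/ (alveolar → retroflex, matching retroflex) — only place changes, and always toward the preceding segment.
The trigger is the preceding segment, so the direction is progressive (perseverative).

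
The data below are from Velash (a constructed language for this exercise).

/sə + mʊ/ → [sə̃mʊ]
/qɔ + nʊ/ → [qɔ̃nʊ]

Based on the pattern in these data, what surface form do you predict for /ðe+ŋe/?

The data show regressive nasality assimilation (vowel nasalisation): /ə/ → [ə̃] before /m/; /ɔ/ → [ɔ̃] before /n/ — a vowel is nasalised by an immediately following nasal consonant.
/e/ sits next to the nasal /ŋ/ and is therefore nasalised to [ẽ].

[ðẽŋe]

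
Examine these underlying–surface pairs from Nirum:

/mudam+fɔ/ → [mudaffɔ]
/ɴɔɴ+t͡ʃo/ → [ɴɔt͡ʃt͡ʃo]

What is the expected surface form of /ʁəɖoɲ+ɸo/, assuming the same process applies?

[ʁəɖoɸɸo]

The data show regressive total assimilation (/m/ → [f] before /f/; /ɴ/ → [t͡ʃ] before /t͡ʃ/): in every case the target segment becomes identical to its following neighbour, copying more than a single feature.
/ɲ/ is the segment targeted by the rule; it sits immediately before /ɸ/, so it assimilates completely and surfaces as [ɸ].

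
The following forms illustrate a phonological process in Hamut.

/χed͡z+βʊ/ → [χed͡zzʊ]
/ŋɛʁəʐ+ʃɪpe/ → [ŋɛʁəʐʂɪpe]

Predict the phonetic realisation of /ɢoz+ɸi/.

The data show progressive place assimilation: /β/ → [z] after /d͡z/; /ʃ/ → [ʂ] after /ʐ/. In each pair only place changes, matching the preceding consonant, while manner and voice stay constant.
The rule targets /ɸ/ (voiceless bilabial fricative), which sits after the trigger /z/ (alveolar).
The voiceless alveolar fricative is [s], so /ɸ/ → [s].

[ɢozsi]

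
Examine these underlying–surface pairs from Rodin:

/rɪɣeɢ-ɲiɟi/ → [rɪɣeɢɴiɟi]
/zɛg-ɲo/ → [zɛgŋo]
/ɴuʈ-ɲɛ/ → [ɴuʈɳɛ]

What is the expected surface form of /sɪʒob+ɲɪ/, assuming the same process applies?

[sɪʒobmɪ]

The data show progressive place assimilation: /ɲ/ → [ɴ] after /ɢ/; /ɲ/ → [ŋ] after /g/; /ɲ/ → [ɳ] after /ʈ/. In each pair only place changes, matching the preceding consonant, while manner and voice stay constant.
The rule targets /ɲ/ (voiced palatal nasal), which sits after the trigger /b/ (bilabial).
Changing only its place to bilabial gives [m] — the voiced bilabial nasal.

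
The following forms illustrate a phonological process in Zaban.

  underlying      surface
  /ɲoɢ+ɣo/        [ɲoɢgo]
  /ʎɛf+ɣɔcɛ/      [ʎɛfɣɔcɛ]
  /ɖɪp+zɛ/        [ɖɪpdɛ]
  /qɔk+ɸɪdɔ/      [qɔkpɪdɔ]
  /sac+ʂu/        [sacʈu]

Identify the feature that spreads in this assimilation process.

manner

Underlying /ɣ/ is realised as [g] next to /ɢ/; /ɢ/ itself does not change.
/ɣ/ is a fricative while /ɢ/ is a stop; the output [g] is a stop, matching the trigger — so the feature that spreads is manner.
The same holds elsewhere in the data: /z/ → [d] after /p/ (fricative → stop, matching a stop); /ɸ/ → [p] after /k/ (fricative → stop, matching a stop); /ʂ/ → [ʈ] after /c/ (fricative → stop, matching a stop) — only manner changes, and always toward the preceding segment.
Nothing changes in [ʎɛfɣɔcɛ]: there the adjacent consonants already agree in manner (/ɣ/ and /f/ are both fricatives), so this form is consistent with the same rule.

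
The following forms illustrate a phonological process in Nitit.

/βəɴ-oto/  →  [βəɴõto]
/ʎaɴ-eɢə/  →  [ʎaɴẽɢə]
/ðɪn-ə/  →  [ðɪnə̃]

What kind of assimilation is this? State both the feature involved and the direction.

The vowel /o/ surfaces as nasalised [õ] next to the preceding nasal /ɴ/ — it has acquired the [+nasal] feature of its neighbour.
The other forms show the same pattern: /e/ → [ẽ] after /ɴ/; /ə/ → [ə̃] after /n/ — each time a vowel is nasalised next to a preceding nasal.
Because the conditioning nasal is to the left of the vowel that changes, the process is progressive (perseverative).

progressive nasality assimilation (vowel nasalisation)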